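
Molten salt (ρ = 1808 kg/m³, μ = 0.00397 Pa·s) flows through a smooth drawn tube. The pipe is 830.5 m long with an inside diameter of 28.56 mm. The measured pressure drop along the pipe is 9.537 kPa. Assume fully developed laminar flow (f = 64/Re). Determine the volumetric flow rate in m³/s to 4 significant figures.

Q ≈ 4.723×10^-5 m³/s

For laminar flow, f = 64/Re with Re = ρVD/μ, so Darcy-Weisbach reduces to ΔP = 32μLV/D². Solving for V: V = ΔP·D²/(32μL) = 9537·(0.02856)²/(32·0.00397·830.5) = 0.07373 m/s.
Check: Re = ρVD/μ = 1808·0.07373·0.02856/0.00397 = 959 < 2300, so the laminar assumption holds.
Q = V·A = 0.07373·(π/4·0.02856²) = 4.723e-05 m³/s = 4.723×10^-5 m³/s.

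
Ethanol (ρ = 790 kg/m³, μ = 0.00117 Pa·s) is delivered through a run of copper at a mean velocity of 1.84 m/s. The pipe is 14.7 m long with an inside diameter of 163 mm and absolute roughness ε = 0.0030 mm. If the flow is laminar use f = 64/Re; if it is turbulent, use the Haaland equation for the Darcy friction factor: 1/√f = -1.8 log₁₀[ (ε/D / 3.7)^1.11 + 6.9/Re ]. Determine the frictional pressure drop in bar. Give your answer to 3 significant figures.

ΔP ≈ 0.0188 bar

Reynolds number Re = ρVD/μ = 790 · 1.84 · 0.163 / 0.00117 = 2.025e+05.
Re > 4000 → turbulent. Relative roughness ε/D = 3e-06/0.163 = 1.84e-05. Haaland: 1/√f = -1.8 log₁₀[(1.84e-05/3.7)^1.11 + 6.9/2.025e+05] = -1.8 log₁₀[1.3e-06 + 3.41e-05] = 8.012, so f = 0.01558.
Darcy-Weisbach: ΔP = f(L/D)(ρV²/2) = 0.01558·(14.7/0.163)·(790·1.84²/2) = 0.01558·90.18·1337 = 1879 Pa.
ΔP = 1879 Pa = 0.0188 bar.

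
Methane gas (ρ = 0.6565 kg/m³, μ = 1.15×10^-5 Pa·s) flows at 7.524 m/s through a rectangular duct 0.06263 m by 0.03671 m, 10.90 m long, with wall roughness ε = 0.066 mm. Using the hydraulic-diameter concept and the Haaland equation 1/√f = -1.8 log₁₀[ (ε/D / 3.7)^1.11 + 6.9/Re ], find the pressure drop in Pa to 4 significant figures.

ΔP ≈ 124.5 Pa

Hydraulic diameter D_h = 4A/P = 4·(0.06263·0.03671)/(2·(0.06263+0.03671)) = 0.009197/0.1987 = 0.04629 m.
Re = ρVD_h/μ = 0.6565·7.524·0.04629/1.15e-05 = 1.988e+04.
ε/D_h = 6.6e-05/0.04629 = 0.00143; Haaland gives 1/√f = -1.8 log₁₀[0.000162+0.000347] = 5.927, so f = 0.02846.
ΔP = f(L/D_h)(ρV²/2) = 0.02846·10.9/0.04629·18.58 = 124.5 Pa.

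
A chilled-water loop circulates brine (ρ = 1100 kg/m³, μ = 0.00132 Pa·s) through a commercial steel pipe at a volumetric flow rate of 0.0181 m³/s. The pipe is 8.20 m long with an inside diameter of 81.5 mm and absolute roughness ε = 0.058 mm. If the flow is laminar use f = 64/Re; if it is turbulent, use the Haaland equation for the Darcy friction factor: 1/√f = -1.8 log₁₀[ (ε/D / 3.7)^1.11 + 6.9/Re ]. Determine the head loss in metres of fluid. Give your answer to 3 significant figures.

Cross-sectional area A = πD²/4 = π(0.0815)²/4 = 0.005217 m²; mean velocity V = Q/A = 0.0181/0.005217 = 3.47 m/s.
Reynolds number Re = ρVD/μ = 1100 · 3.47 · 0.0815 / 0.00132 = 2.356e+05.
Re > 4000 → turbulent. Relative roughness ε/D = 5.8e-05/0.0815 = 0.000712. Haaland: 1/√f = -1.8 log₁₀[(0.000712/3.7)^1.11 + 6.9/2.356e+05] = -1.8 log₁₀[7.5e-05 + 2.93e-05] = 7.167, so f = 0.01947.
Darcy-Weisbach: ΔP = f(L/D)(ρV²/2) = 0.01947·(8.2/0.0815)·(1100·3.47²/2) = 0.01947·100.6·6621 = 1.297e+04 Pa.
Head loss h_f = ΔP/(ρg) = 1.297e+04/(1100·9.81) = 1.20 m.

h_f ≈ 1.20 m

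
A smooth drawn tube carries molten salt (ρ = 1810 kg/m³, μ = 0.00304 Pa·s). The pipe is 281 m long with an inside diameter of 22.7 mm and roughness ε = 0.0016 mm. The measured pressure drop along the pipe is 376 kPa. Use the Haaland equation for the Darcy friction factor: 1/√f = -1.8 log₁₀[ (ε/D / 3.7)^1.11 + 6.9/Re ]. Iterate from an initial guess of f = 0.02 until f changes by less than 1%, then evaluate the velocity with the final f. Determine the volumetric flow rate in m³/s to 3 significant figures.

Q ≈ 4.44×10^-4 m³/s

Rearranging Darcy-Weisbach: V = √(2·ΔP·D/(f·L·ρ)). With ε/D = 1.6e-06/0.0227 = 7.05e-05, iterate starting from f = 0.02:
  f = 0.02 → V = √(2·3.76e+05·0.0227/(0.02·281·1810)) = 1.295 m/s; Re = ρVD/μ = 1.751e+04; f → 0.02673
  f = 0.02673 → V = 1.121 m/s; Re = 1.514e+04; f → 0.02773
  f = 0.02773 → V = 1.1 m/s; Re = 1.487e+04; f → 0.02787
Converged (Δf/f < 1%). With the final f = 0.02787: V = √(2·3.76e+05·0.0227/(0.02787·281·1810)) = 1.097 m/s.
Q = V·A = 1.097·(π/4·0.0227²) = 0.0004442 m³/s = 4.44×10^-4 m³/s.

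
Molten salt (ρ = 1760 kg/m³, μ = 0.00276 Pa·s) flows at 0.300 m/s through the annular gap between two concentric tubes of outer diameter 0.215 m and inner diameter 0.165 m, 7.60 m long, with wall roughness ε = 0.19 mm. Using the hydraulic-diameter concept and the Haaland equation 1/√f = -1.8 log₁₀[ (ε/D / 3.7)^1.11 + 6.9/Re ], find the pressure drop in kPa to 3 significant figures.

Hydraulic diameter D_h = 4A/P = D_o - D_i = 0.215 - 0.165 = 0.05 m.
Re = ρVD_h/μ = 1760·0.3·0.05/0.00276 = 9565.
ε/D_h = 0.00019/0.05 = 0.0038; Haaland gives 1/√f = -1.8 log₁₀[0.000482+0.000721] = 5.255, so f = 0.03621.
ΔP = f(L/D_h)(ρV²/2) = 0.03621·7.6/0.05·79.2 = 435.9 Pa.
ΔP = 0.436 kPa.

ΔP ≈ 0.436 kPa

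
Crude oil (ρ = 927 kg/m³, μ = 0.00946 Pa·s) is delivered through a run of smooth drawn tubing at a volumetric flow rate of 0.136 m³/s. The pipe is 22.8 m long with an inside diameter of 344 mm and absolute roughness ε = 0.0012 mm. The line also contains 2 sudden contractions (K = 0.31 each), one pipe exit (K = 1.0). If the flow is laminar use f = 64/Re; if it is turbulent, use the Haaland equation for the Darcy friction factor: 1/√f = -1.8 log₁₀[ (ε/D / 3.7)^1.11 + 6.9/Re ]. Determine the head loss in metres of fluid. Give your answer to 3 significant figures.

h_f ≈ 0.327 m

Cross-sectional area A = πD²/4 = π(0.344)²/4 = 0.09294 m²; mean velocity V = Q/A = 0.136/0.09294 = 1.463 m/s.
Reynolds number Re = ρVD/μ = 927 · 1.463 · 0.344 / 0.00946 = 4.933e+04.
Re > 4000 → turbulent. Relative roughness ε/D = 1.2e-06/0.344 = 3.49e-06. Haaland: 1/√f = -1.8 log₁₀[(3.49e-06/3.7)^1.11 + 6.9/4.933e+04] = -1.8 log₁₀[2.05e-07 + 0.00014] = 6.936, so f = 0.02078.
Total minor-loss coefficient ΣK = 2·0.31 + 1·1 = 1.62.
ΔP = [f·L/D + ΣK]·(ρV²/2) = [0.02078·22.8/0.344 + 1.62]·(927·1.463²/2) = [1.378 + 1.62]·992.5 = 2975 Pa.
Head loss h_f = ΔP/(ρg) = 2975/(927·9.81) = 0.327 m.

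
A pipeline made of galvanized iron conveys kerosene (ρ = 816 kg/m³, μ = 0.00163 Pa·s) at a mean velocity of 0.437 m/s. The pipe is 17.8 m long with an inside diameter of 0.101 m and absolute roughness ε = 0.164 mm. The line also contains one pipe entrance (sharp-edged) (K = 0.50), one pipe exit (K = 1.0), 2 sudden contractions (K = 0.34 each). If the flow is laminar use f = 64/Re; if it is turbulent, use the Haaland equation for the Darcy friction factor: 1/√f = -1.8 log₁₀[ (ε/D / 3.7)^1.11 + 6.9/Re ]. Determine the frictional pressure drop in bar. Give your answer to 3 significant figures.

Reynolds number Re = ρVD/μ = 816 · 0.437 · 0.101 / 0.00163 = 2.21e+04.
Re > 4000 → turbulent. Relative roughness ε/D = 0.000164/0.101 = 0.00162. Haaland: 1/√f = -1.8 log₁₀[(0.00162/3.7)^1.11 + 6.9/2.21e+04] = -1.8 log₁₀[0.000187 + 0.000312] = 5.942, so f = 0.02832.
Total minor-loss coefficient ΣK = 1·0.5 + 1·1 + 2·0.34 = 2.18.
ΔP = [f·L/D + ΣK]·(ρV²/2) = [0.02832·17.8/0.101 + 2.18]·(816·0.437²/2) = [4.991 + 2.18]·77.92 = 558.7 Pa.
ΔP = 558.7 Pa = 0.00559 bar.

ΔP ≈ 0.00559 bar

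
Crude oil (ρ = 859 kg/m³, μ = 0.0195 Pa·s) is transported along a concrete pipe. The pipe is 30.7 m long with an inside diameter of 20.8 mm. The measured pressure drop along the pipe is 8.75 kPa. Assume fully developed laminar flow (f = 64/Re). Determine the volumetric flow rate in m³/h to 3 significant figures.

For laminar flow, f = 64/Re with Re = ρVD/μ, so Darcy-Weisbach reduces to ΔP = 32μLV/D². Solving for V: V = ΔP·D²/(32μL) = 8750·(0.0208)²/(32·0.0195·30.7) = 0.1976 m/s.
Check: Re = ρVD/μ = 859·0.1976·0.0208/0.0195 = 181.1 < 2300, so the laminar assumption holds.
Q = V·A = 0.1976·(π/4·0.0208²) = 6.715e-05 m³/s = 0.242 m³/h.

Q ≈ 0.242 m³/h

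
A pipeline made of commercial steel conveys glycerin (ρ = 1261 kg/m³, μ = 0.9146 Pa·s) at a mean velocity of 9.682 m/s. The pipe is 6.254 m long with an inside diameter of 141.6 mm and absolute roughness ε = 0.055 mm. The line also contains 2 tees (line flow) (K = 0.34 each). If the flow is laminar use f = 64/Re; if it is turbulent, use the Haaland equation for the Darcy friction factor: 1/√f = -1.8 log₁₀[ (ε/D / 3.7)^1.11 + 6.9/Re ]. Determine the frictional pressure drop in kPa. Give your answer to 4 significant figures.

ΔP ≈ 128.6 kPa

Reynolds number Re = ρVD/μ = 1261 · 9.682 · 0.1416 / 0.915 = 1890.
Re < 2300 → laminar flow, so f = 64/Re = 64/1890 = 0.03386 (the turbulent correlation is not needed).
Total minor-loss coefficient ΣK = 2·0.34 = 0.68.
ΔP = [f·L/D + ΣK]·(ρV²/2) = [0.03386·6.254/0.1416 + 0.68]·(1261·9.682²/2) = [1.495 + 0.68]·5.91e+04 = 1.286e+05 Pa.
ΔP = 1.286e+05 Pa = 128.6 kPa.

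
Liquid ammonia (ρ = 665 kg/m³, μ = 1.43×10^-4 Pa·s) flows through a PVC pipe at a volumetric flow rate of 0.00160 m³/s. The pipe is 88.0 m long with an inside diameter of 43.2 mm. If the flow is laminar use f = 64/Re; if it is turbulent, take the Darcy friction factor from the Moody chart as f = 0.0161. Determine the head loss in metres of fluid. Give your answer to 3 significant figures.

Cross-sectional area A = πD²/4 = π(0.0432)²/4 = 0.001466 m²; mean velocity V = Q/A = 0.0016/0.001466 = 1.092 m/s.
Reynolds number Re = ρVD/μ = 665 · 1.092 · 0.0432 / 0.000143 = 2.193e+05.
Re > 4000 → turbulent; use the Moody-chart value f = 0.0161.
Darcy-Weisbach: ΔP = f(L/D)(ρV²/2) = 0.0161·(88/0.0432)·(665·1.092²/2) = 0.0161·2037·396.2 = 1.299e+04 Pa.
Head loss h_f = ΔP/(ρg) = 1.299e+04/(665·9.81) = 1.99 m.

h_f ≈ 1.99 m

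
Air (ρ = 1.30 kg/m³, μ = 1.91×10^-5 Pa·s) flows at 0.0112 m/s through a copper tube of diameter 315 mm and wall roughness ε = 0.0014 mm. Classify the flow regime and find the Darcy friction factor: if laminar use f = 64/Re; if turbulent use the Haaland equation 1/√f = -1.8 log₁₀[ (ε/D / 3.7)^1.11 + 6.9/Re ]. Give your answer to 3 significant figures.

Re = ρVD/μ = 1.3·0.0112·0.315/1.91e-05 = 240.1.
Re < 2300 → laminar, so f = 64/Re = 0.2665 (roughness is irrelevant in laminar flow).

f ≈ 0.267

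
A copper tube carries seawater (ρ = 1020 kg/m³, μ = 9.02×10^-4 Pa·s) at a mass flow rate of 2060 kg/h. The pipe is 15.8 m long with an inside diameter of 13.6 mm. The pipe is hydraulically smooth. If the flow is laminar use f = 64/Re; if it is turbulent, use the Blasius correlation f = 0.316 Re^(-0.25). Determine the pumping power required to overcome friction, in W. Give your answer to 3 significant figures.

P ≈ 100 W

ṁ = 2060 kg/h = 2060/3600 = 0.5722 kg/s.
A = πD²/4 = π(0.0136)²/4 = 0.0001453 m²; mean velocity V = ṁ/(ρA) = 0.5722/(1020 · 0.0001453) = 3.862 m/s.
Reynolds number Re = ρVD/μ = 1020 · 3.862 · 0.0136 / 0.000902 = 5.939e+04.
Re > 4000 → turbulent. Smooth-pipe (Blasius): f = 0.316 Re^(-0.25) = 0.316/(5.939e+04)^0.25 = 0.02024.
Darcy-Weisbach: ΔP = f(L/D)(ρV²/2) = 0.02024·(15.8/0.0136)·(1020·3.862²/2) = 0.02024·1162·7606 = 1.789e+05 Pa.
Q = ṁ/ρ = 0.5722/1020 = 0.000561 m³/s.
Pumping power P = QΔP = 0.000561·1.789e+05 = 100.3 W = 100 W.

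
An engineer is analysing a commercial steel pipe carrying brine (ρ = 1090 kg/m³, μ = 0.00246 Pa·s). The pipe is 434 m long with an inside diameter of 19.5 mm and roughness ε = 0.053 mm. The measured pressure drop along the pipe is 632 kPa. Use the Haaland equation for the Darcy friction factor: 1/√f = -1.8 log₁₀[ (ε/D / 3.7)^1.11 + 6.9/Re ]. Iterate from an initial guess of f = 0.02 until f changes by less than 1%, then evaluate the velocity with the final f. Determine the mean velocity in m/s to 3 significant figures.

Rearranging Darcy-Weisbach: V = √(2·ΔP·D/(f·L·ρ)). With ε/D = 5.3e-05/0.0195 = 0.00272, iterate starting from f = 0.02:
  f = 0.02 → V = √(2·6.32e+05·0.0195/(0.02·434·1090)) = 1.614 m/s; Re = ρVD/μ = 1.395e+04; f → 0.03248
  f = 0.03248 → V = 1.267 m/s; Re = 1.094e+04; f → 0.03392
  f = 0.03392 → V = 1.239 m/s; Re = 1.071e+04; f → 0.03406
Converged (Δf/f < 1%). With the final f = 0.03406: V = √(2·6.32e+05·0.0195/(0.03406·434·1090)) = 1.237 m/s.

V ≈ 1.24 m/s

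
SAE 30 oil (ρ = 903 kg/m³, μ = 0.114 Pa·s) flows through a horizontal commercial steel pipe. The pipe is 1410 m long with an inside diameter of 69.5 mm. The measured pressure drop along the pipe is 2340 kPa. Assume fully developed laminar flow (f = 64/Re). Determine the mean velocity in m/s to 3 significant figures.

V ≈ 2.20 m/s

For laminar flow, f = 64/Re with Re = ρVD/μ, so Darcy-Weisbach reduces to ΔP = 32μLV/D². Solving for V: V = ΔP·D²/(32μL) = 2.34e+06·(0.0695)²/(32·0.114·1410) = 2.197 m/s.
Check: Re = ρVD/μ = 903·2.197·0.0695/0.114 = 1210 < 2300, so the laminar assumption holds.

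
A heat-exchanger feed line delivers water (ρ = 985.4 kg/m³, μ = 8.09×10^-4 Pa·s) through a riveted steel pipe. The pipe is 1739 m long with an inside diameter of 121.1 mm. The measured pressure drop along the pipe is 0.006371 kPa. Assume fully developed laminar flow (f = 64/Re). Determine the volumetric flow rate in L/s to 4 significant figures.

For laminar flow, f = 64/Re with Re = ρVD/μ, so Darcy-Weisbach reduces to ΔP = 32μLV/D². Solving for V: V = ΔP·D²/(32μL) = 6.371·(0.1211)²/(32·0.000809·1739) = 0.002075 m/s.
Check: Re = ρVD/μ = 985.4·0.002075·0.1211/0.000809 = 306.1 < 2300, so the laminar assumption holds.
Q = V·A = 0.002075·(π/4·0.1211²) = 2.39e-05 m³/s = 0.02390 L/s.

Q ≈ 0.02390 L/s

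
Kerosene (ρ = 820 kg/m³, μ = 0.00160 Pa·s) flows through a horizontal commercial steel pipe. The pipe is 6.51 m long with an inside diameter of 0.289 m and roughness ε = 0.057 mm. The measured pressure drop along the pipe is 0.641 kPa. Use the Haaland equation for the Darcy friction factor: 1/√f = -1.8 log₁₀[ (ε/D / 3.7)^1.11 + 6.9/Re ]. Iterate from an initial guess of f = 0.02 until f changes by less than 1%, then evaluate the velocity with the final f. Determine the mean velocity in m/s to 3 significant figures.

V ≈ 2.08 m/s

Rearranging Darcy-Weisbach: V = √(2·ΔP·D/(f·L·ρ)). With ε/D = 5.7e-05/0.289 = 0.000197, iterate starting from f = 0.02:
  f = 0.02 → V = √(2·641·0.289/(0.02·6.51·820)) = 1.863 m/s; Re = ρVD/μ = 2.759e+05; f → 0.01619
  f = 0.01619 → V = 2.07 m/s; Re = 3.066e+05; f → 0.016
  f = 0.016 → V = 2.083 m/s; Re = 3.085e+05; f → 0.01599
Converged (Δf/f < 1%). With the final f = 0.01599: V = √(2·641·0.289/(0.01599·6.51·820)) = 2.083 m/s.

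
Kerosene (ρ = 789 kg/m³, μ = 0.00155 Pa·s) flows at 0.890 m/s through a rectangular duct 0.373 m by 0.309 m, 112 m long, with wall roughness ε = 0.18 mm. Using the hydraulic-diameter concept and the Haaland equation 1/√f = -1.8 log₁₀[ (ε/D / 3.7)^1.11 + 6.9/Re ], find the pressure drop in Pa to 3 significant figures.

ΔP ≈ 2000 Pa

Hydraulic diameter D_h = 4A/P = 4·(0.373·0.309)/(2·(0.373+0.309)) = 0.461/1.364 = 0.338 m.
Re = ρVD_h/μ = 789·0.89·0.338/0.00155 = 1.531e+05.
ε/D_h = 0.00018/0.338 = 0.000533; Haaland gives 1/√f = -1.8 log₁₀[5.44e-05+4.51e-05] = 7.204, so f = 0.01927.
ΔP = f(L/D_h)(ρV²/2) = 0.01927·112/0.338·312.5 = 1995 Pa.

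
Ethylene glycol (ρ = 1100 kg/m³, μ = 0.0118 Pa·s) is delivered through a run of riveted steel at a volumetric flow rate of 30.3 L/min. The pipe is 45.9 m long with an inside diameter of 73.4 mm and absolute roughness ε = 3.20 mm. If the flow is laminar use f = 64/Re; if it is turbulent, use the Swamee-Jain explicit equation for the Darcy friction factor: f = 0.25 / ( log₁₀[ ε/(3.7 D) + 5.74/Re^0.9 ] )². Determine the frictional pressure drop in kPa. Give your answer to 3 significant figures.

ΔP ≈ 0.384 kPa

Q = 30.3 L/min = 30.3/60000 = 0.000505 m³/s.
Cross-sectional area A = πD²/4 = π(0.0734)²/4 = 0.004231 m²; mean velocity V = Q/A = 0.000505/0.004231 = 0.1193 m/s.
Reynolds number Re = ρVD/μ = 1100 · 0.1193 · 0.0734 / 0.0118 = 816.6.
Re < 2300 → laminar flow, so f = 64/Re = 64/816.6 = 0.07837 (the turbulent correlation is not needed).
Darcy-Weisbach: ΔP = f(L/D)(ρV²/2) = 0.07837·(45.9/0.0734)·(1100·0.1193²/2) = 0.07837·625.3·7.834 = 383.9 Pa.
ΔP = 383.9 Pa = 0.384 kPa.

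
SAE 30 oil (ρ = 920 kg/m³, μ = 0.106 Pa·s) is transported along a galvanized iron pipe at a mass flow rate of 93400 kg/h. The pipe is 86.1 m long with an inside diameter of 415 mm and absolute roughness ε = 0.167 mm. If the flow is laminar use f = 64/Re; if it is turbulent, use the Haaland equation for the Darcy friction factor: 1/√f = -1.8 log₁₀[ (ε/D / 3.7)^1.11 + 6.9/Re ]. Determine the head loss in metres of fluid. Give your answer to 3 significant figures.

ṁ = 93400 kg/h = 93400/3600 = 25.94 kg/s.
A = πD²/4 = π(0.415)²/4 = 0.1353 m²; mean velocity V = ṁ/(ρA) = 25.94/(920 · 0.1353) = 0.2085 m/s.
Reynolds number Re = ρVD/μ = 920 · 0.2085 · 0.415 / 0.106 = 750.9.
Re < 2300 → laminar flow, so f = 64/Re = 64/750.9 = 0.08523 (the turbulent correlation is not needed).
Darcy-Weisbach: ΔP = f(L/D)(ρV²/2) = 0.08523·(86.1/0.415)·(920·0.2085²/2) = 0.08523·207.5·19.99 = 353.5 Pa.
Head loss h_f = ΔP/(ρg) = 353.5/(920·9.81) = 0.0392 m.

h_f ≈ 0.0392 m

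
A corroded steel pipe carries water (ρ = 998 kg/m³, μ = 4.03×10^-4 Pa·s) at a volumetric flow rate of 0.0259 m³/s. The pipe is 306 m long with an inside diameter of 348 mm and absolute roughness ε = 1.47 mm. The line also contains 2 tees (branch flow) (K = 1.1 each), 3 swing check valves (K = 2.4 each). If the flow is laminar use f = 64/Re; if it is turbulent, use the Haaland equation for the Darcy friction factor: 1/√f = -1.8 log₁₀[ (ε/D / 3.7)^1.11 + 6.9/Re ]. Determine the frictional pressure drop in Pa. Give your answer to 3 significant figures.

ΔP ≈ 1300 Pa

Cross-sectional area A = πD²/4 = π(0.348)²/4 = 0.09511 m²; mean velocity V = Q/A = 0.0259/0.09511 = 0.2723 m/s.
Reynolds number Re = ρVD/μ = 998 · 0.2723 · 0.348 / 0.000403 = 2.347e+05.
Re > 4000 → turbulent. Relative roughness ε/D = 0.00147/0.348 = 0.00422. Haaland: 1/√f = -1.8 log₁₀[(0.00422/3.7)^1.11 + 6.9/2.347e+05] = -1.8 log₁₀[0.000542 + 2.94e-05] = 5.838, so f = 0.02934.
Total minor-loss coefficient ΣK = 2·1.1 + 3·2.4 = 9.4.
ΔP = [f·L/D + ΣK]·(ρV²/2) = [0.02934·306/0.348 + 9.4]·(998·0.2723²/2) = [25.8 + 9.4]·37 = 1302 Pa.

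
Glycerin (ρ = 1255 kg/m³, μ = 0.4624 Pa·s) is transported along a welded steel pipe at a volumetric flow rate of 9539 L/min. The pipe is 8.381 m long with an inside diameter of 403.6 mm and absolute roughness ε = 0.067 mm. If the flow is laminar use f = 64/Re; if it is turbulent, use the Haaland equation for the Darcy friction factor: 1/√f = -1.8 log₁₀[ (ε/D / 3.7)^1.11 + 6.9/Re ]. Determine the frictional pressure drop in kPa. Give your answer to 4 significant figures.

ΔP ≈ 0.9461 kPa

Q = 9539 L/min = 9539/60000 = 0.159 m³/s.
Cross-sectional area A = πD²/4 = π(0.4036)²/4 = 0.1279 m²; mean velocity V = Q/A = 0.159/0.1279 = 1.243 m/s.
Reynolds number Re = ρVD/μ = 1255 · 1.243 · 0.4036 / 0.462 = 1361.
Re < 2300 → laminar flow, so f = 64/Re = 64/1361 = 0.04702 (the turbulent correlation is not needed).
Darcy-Weisbach: ΔP = f(L/D)(ρV²/2) = 0.04702·(8.381/0.4036)·(1255·1.243²/2) = 0.04702·20.77·969 = 946.1 Pa.
ΔP = 946.1 Pa = 0.9461 kPa.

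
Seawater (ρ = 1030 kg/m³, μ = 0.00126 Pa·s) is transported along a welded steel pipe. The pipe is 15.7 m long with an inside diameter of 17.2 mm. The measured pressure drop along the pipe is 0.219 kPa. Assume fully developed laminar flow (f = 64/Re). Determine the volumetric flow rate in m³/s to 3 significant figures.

Q ≈ 2.38×10^-5 m³/s

For laminar flow, f = 64/Re with Re = ρVD/μ, so Darcy-Weisbach reduces to ΔP = 32μLV/D². Solving for V: V = ΔP·D²/(32μL) = 219·(0.0172)²/(32·0.00126·15.7) = 0.1023 m/s.
Check: Re = ρVD/μ = 1030·0.1023·0.0172/0.00126 = 1439 < 2300, so the laminar assumption holds.
Q = V·A = 0.1023·(π/4·0.0172²) = 2.378e-05 m³/s = 2.38×10^-5 m³/s.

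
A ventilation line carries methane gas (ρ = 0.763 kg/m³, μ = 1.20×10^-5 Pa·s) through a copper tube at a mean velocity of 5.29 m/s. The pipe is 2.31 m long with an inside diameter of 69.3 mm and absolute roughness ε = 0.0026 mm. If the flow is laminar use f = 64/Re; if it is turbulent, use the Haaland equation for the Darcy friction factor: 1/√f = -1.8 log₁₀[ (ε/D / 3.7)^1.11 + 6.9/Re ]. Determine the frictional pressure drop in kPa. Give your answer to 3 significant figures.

ΔP ≈ 0.00884 kPa

Reynolds number Re = ρVD/μ = 0.763 · 5.29 · 0.0693 / 1.2e-05 = 2.331e+04.
Re > 4000 → turbulent. Relative roughness ε/D = 2.6e-06/0.0693 = 3.75e-05. Haaland: 1/√f = -1.8 log₁₀[(3.75e-05/3.7)^1.11 + 6.9/2.331e+04] = -1.8 log₁₀[2.86e-06 + 0.000296] = 6.344, so f = 0.02485.
Darcy-Weisbach: ΔP = f(L/D)(ρV²/2) = 0.02485·(2.31/0.0693)·(0.763·5.29²/2) = 0.02485·33.33·10.68 = 8.842 Pa.
ΔP = 8.842 Pa = 0.00884 kPa.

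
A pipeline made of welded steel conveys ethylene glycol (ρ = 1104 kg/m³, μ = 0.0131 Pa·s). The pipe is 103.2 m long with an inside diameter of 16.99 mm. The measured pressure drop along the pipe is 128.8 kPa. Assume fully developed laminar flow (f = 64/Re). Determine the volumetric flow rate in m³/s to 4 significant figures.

Q ≈ 1.948×10^-4 m³/s

For laminar flow, f = 64/Re with Re = ρVD/μ, so Darcy-Weisbach reduces to ΔP = 32μLV/D². Solving for V: V = ΔP·D²/(32μL) = 1.288e+05·(0.01699)²/(32·0.0131·103.2) = 0.8594 m/s.
Check: Re = ρVD/μ = 1104·0.8594·0.01699/0.0131 = 1231 < 2300, so the laminar assumption holds.
Q = V·A = 0.8594·(π/4·0.01699²) = 0.0001948 m³/s = 1.948×10^-4 m³/s.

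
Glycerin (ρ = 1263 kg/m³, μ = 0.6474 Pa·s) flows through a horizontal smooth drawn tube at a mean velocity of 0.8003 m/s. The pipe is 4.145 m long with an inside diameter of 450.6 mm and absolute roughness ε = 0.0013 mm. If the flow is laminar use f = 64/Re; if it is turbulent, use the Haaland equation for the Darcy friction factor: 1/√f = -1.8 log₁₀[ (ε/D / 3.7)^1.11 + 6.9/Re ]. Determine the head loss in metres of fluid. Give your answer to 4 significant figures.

Reynolds number Re = ρVD/μ = 1263 · 0.8003 · 0.4506 / 0.647 = 703.5.
Re < 2300 → laminar flow, so f = 64/Re = 64/703.5 = 0.09097 (the turbulent correlation is not needed).
Darcy-Weisbach: ΔP = f(L/D)(ρV²/2) = 0.09097·(4.145/0.4506)·(1263·0.8003²/2) = 0.09097·9.199·404.5 = 338.5 Pa.
Head loss h_f = ΔP/(ρg) = 338.5/(1263·9.81) = 0.02732 m.

h_f ≈ 0.02732 m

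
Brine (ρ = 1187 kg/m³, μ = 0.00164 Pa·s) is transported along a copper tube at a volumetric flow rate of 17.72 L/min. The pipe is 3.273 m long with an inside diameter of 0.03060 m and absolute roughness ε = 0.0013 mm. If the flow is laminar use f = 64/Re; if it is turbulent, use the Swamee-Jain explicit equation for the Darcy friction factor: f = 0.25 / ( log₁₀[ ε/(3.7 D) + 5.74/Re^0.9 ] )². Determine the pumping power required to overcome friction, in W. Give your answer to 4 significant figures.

P ≈ 0.09695 W

Q = 17.72 L/min = 17.72/60000 = 0.0002953 m³/s.
Cross-sectional area A = πD²/4 = π(0.0306)²/4 = 0.0007354 m²; mean velocity V = Q/A = 0.0002953/0.0007354 = 0.4016 m/s.
Reynolds number Re = ρVD/μ = 1187 · 0.4016 · 0.0306 / 0.00164 = 8894.
Re > 4000 → turbulent. Relative roughness ε/D = 1.3e-06/0.0306 = 4.25e-05. Swamee-Jain: f = 0.25/(log₁₀[4.25e-05/3.7 + 5.74/8894^0.9])² = 0.25/(log₁₀[1.15e-05 + 0.0016])² = 0.25/(-2.792)² = 0.03207.
Darcy-Weisbach: ΔP = f(L/D)(ρV²/2) = 0.03207·(3.273/0.0306)·(1187·0.4016²/2) = 0.03207·107·95.72 = 328.3 Pa.
Pumping power P = QΔP = 0.0002953·328.3 = 0.096955 W = 0.09695 W.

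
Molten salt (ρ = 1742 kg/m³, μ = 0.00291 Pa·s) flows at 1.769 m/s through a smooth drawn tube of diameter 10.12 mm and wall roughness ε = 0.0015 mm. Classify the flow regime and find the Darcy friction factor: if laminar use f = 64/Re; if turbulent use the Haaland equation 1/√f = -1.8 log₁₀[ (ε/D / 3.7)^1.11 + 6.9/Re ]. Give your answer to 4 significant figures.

Re = ρVD/μ = 1742·1.769·0.01012/0.00291 = 1.072e+04.
Re > 4000 → turbulent. ε/D = 1.5e-06/0.01012 = 0.000148; Haaland: 1/√f = -1.8 log₁₀[1.32e-05 + 0.000644] = 5.728, so f = 0.03047.

f ≈ 0.03047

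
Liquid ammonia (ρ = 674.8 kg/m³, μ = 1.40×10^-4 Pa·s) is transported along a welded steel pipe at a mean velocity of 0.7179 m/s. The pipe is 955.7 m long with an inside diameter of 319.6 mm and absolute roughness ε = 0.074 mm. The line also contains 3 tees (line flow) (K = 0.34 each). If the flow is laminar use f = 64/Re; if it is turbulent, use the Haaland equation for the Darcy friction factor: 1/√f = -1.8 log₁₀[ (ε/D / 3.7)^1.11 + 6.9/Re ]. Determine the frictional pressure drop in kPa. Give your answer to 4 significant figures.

ΔP ≈ 7.910 kPa

Reynolds number Re = ρVD/μ = 674.8 · 0.7179 · 0.3196 / 0.00014 = 1.106e+06.
Re > 4000 → turbulent. Relative roughness ε/D = 7.4e-05/0.3196 = 0.000232. Haaland: 1/√f = -1.8 log₁₀[(0.000232/3.7)^1.11 + 6.9/1.106e+06] = -1.8 log₁₀[2.16e-05 + 6.24e-06] = 8.2, so f = 0.01487.
Total minor-loss coefficient ΣK = 3·0.34 = 1.02.
ΔP = [f·L/D + ΣK]·(ρV²/2) = [0.01487·955.7/0.3196 + 1.02]·(674.8·0.7179²/2) = [44.47 + 1.02]·173.9 = 7910 Pa.
ΔP = 7910 Pa = 7.910 kPa.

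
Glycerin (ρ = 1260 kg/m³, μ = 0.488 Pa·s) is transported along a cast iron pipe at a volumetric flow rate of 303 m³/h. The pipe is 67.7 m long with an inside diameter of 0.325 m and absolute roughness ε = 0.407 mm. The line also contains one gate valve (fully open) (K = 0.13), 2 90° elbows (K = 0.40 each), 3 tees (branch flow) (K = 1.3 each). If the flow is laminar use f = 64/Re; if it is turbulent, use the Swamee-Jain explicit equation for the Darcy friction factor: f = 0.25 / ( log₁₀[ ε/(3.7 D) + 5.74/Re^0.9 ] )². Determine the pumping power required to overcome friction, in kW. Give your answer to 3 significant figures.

Q = 303 m³/h = 303/3600 = 0.08417 m³/s.
Cross-sectional area A = πD²/4 = π(0.325)²/4 = 0.08296 m²; mean velocity V = Q/A = 0.08417/0.08296 = 1.015 m/s.
Reynolds number Re = ρVD/μ = 1260 · 1.015 · 0.325 / 0.488 = 851.4.
Re < 2300 → laminar flow, so f = 64/Re = 64/851.4 = 0.07517 (the turbulent correlation is not needed).
Total minor-loss coefficient ΣK = 1·0.13 + 2·0.4 + 3·1.3 = 4.83.
ΔP = [f·L/D + ΣK]·(ρV²/2) = [0.07517·67.7/0.325 + 4.83]·(1260·1.015²/2) = [15.66 + 4.83]·648.5 = 1.329e+04 Pa.
Pumping power P = QΔP = 0.08417·1.329e+04 = 1118 W = 1.12 kW.

P ≈ 1.12 kW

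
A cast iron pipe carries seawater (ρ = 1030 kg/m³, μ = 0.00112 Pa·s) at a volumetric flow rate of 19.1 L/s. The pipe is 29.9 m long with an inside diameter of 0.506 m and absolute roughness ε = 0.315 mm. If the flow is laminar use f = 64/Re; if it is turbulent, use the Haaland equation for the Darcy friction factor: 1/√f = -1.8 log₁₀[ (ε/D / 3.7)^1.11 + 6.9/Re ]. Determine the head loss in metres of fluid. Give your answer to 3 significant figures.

Q = 19.1 L/s = 19.1/1000 = 0.0191 m³/s.
Cross-sectional area A = πD²/4 = π(0.506)²/4 = 0.2011 m²; mean velocity V = Q/A = 0.0191/0.2011 = 0.09498 m/s.
Reynolds number Re = ρVD/μ = 1030 · 0.09498 · 0.506 / 0.00112 = 4.42e+04.
Re > 4000 → turbulent. Relative roughness ε/D = 0.000315/0.506 = 0.000623. Haaland: 1/√f = -1.8 log₁₀[(0.000623/3.7)^1.11 + 6.9/4.42e+04] = -1.8 log₁₀[6.47e-05 + 0.000156] = 6.581, so f = 0.02309.
Darcy-Weisbach: ΔP = f(L/D)(ρV²/2) = 0.02309·(29.9/0.506)·(1030·0.09498²/2) = 0.02309·59.09·4.646 = 6.339 Pa.
Head loss h_f = ΔP/(ρg) = 6.339/(1030·9.81) = 6.27×10^-4 m.

h_f ≈ 6.27×10^-4 m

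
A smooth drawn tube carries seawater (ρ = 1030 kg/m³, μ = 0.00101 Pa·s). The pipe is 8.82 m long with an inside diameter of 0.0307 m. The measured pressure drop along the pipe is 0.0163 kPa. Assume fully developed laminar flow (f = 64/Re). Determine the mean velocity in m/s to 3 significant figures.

V ≈ 0.0539 m/s

For laminar flow, f = 64/Re with Re = ρVD/μ, so Darcy-Weisbach reduces to ΔP = 32μLV/D². Solving for V: V = ΔP·D²/(32μL) = 16.3·(0.0307)²/(32·0.00101·8.82) = 0.05389 m/s.
Check: Re = ρVD/μ = 1030·0.05389·0.0307/0.00101 = 1687 < 2300, so the laminar assumption holds.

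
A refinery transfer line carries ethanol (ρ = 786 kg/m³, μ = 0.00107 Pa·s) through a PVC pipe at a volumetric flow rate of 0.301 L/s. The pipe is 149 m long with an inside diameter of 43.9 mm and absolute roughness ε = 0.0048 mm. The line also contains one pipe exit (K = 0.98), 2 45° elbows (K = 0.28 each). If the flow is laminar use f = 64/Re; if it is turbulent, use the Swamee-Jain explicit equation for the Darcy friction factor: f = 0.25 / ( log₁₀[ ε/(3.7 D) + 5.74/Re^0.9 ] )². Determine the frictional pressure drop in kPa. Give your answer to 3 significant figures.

Q = 0.301 L/s = 0.301/1000 = 0.000301 m³/s.
Cross-sectional area A = πD²/4 = π(0.0439)²/4 = 0.001514 m²; mean velocity V = Q/A = 0.000301/0.001514 = 0.1989 m/s.
Reynolds number Re = ρVD/μ = 786 · 0.1989 · 0.0439 / 0.00107 = 6413.
Re > 4000 → turbulent. Relative roughness ε/D = 4.8e-06/0.0439 = 0.000109. Swamee-Jain: f = 0.25/(log₁₀[0.000109/3.7 + 5.74/6413^0.9])² = 0.25/(log₁₀[2.96e-05 + 0.00215])² = 0.25/(-2.662)² = 0.03529.
Total minor-loss coefficient ΣK = 1·0.98 + 2·0.28 = 1.54.
ΔP = [f·L/D + ΣK]·(ρV²/2) = [0.03529·149/0.0439 + 1.54]·(786·0.1989²/2) = [119.8 + 1.54]·15.54 = 1886 Pa.
ΔP = 1886 Pa = 1.89 kPa.

ΔP ≈ 1.89 kPa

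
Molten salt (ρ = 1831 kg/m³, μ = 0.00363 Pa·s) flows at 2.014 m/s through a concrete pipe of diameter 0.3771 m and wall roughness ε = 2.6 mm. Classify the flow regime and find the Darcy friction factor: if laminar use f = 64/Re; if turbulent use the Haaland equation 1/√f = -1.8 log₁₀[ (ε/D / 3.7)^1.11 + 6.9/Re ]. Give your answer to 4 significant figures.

Re = ρVD/μ = 1831·2.014·0.3771/0.00363 = 3.831e+05.
Re > 4000 → turbulent. ε/D = 0.0026/0.3771 = 0.00689; Haaland: 1/√f = -1.8 log₁₀[0.000933 + 1.8e-05] = 5.439, so f = 0.0338.

f ≈ 0.03380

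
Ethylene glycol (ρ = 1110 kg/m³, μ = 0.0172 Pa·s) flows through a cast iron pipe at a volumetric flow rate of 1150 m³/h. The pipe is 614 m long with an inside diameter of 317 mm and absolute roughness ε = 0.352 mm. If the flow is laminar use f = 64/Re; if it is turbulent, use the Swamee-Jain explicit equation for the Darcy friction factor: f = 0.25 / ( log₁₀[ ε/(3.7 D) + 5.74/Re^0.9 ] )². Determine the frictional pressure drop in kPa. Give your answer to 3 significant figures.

Q = 1150 m³/h = 1150/3600 = 0.3194 m³/s.
Cross-sectional area A = πD²/4 = π(0.317)²/4 = 0.07892 m²; mean velocity V = Q/A = 0.3194/0.07892 = 4.048 m/s.
Reynolds number Re = ρVD/μ = 1110 · 4.048 · 0.317 / 0.0172 = 8.28e+04.
Re > 4000 → turbulent. Relative roughness ε/D = 0.000352/0.317 = 0.00111. Swamee-Jain: f = 0.25/(log₁₀[0.00111/3.7 + 5.74/8.28e+04^0.9])² = 0.25/(log₁₀[0.0003 + 0.000215])² = 0.25/(-3.288)² = 0.02312.
Darcy-Weisbach: ΔP = f(L/D)(ρV²/2) = 0.02312·(614/0.317)·(1110·4.048²/2) = 0.02312·1937·9092 = 4.072e+05 Pa.
ΔP = 4.072e+05 Pa = 407 kPa.

ΔP ≈ 407 kPa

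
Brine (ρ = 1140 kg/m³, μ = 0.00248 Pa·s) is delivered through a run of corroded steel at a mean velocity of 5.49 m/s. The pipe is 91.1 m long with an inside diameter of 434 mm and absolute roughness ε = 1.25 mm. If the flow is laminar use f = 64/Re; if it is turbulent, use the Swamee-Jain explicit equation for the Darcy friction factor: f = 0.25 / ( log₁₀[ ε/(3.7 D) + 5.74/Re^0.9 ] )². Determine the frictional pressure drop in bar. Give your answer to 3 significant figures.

Reynolds number Re = ρVD/μ = 1140 · 5.49 · 0.434 / 0.00248 = 1.095e+06.
Re > 4000 → turbulent. Relative roughness ε/D = 0.00125/0.434 = 0.00288. Swamee-Jain: f = 0.25/(log₁₀[0.00288/3.7 + 5.74/1.095e+06^0.9])² = 0.25/(log₁₀[0.000778 + 2.11e-05])² = 0.25/(-3.097)² = 0.02606.
Darcy-Weisbach: ΔP = f(L/D)(ρV²/2) = 0.02606·(91.1/0.434)·(1140·5.49²/2) = 0.02606·209.9·1.718e+04 = 9.398e+04 Pa.
ΔP = 9.398e+04 Pa = 0.940 bar.

ΔP ≈ 0.940 bar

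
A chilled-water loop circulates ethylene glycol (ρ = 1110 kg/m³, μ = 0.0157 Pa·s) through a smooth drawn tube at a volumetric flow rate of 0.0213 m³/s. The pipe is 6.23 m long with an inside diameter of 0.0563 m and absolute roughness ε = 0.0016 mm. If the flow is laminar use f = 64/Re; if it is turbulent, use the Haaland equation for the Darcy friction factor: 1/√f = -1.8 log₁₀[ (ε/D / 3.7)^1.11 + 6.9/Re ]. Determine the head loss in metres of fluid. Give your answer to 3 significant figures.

Cross-sectional area A = πD²/4 = π(0.0563)²/4 = 0.002489 m²; mean velocity V = Q/A = 0.0213/0.002489 = 8.556 m/s.
Reynolds number Re = ρVD/μ = 1110 · 8.556 · 0.0563 / 0.0157 = 3.406e+04.
Re > 4000 → turbulent. Relative roughness ε/D = 1.6e-06/0.0563 = 2.84e-05. Haaland: 1/√f = -1.8 log₁₀[(2.84e-05/3.7)^1.11 + 6.9/3.406e+04] = -1.8 log₁₀[2.1e-06 + 0.000203] = 6.64, so f = 0.02268.
Darcy-Weisbach: ΔP = f(L/D)(ρV²/2) = 0.02268·(6.23/0.0563)·(1110·8.556²/2) = 0.02268·110.7·4.063e+04 = 1.02e+05 Pa.
Head loss h_f = ΔP/(ρg) = 1.02e+05/(1110·9.81) = 9.36 m.

h_f ≈ 9.36 m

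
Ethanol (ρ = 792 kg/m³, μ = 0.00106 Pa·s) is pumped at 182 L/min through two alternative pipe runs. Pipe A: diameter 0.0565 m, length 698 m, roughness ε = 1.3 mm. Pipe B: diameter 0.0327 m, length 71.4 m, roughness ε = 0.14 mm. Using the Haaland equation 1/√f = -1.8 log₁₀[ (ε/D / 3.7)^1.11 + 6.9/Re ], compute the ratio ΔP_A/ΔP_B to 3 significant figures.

ΔP_A/ΔP_B ≈ 1.10

Pipe A: V = Q/A = 0.003033/0.002507 = 1.21 m/s; Re = 5.107e+04; ε/D = 0.023; Haaland → f = 0.05215; ΔP_A = f(L/D)(ρV²/2) = 3.734e+05 Pa.
Pipe B: V = Q/A = 0.003033/0.0008398 = 3.612 m/s; Re = 8.825e+04; ε/D = 0.00428; Haaland → f = 0.0301; ΔP_B = f(L/D)(ρV²/2) = 3.396e+05 Pa.
ΔP_A/ΔP_B = 3.734e+05/3.396e+05 = 1.10.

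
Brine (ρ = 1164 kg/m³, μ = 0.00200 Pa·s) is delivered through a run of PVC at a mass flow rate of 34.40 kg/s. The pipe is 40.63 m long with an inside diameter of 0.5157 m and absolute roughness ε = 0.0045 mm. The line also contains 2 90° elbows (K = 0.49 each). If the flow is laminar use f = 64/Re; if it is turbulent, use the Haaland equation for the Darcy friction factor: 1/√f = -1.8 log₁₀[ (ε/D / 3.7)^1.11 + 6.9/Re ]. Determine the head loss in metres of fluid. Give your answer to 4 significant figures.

h_f ≈ 0.002729 m

A = πD²/4 = π(0.5157)²/4 = 0.2089 m²; mean velocity V = ṁ/(ρA) = 34.4/(1164 · 0.2089) = 0.1415 m/s.
Reynolds number Re = ρVD/μ = 1164 · 0.1415 · 0.5157 / 0.002 = 4.247e+04.
Re > 4000 → turbulent. Relative roughness ε/D = 4.5e-06/0.5157 = 8.73e-06. Haaland: 1/√f = -1.8 log₁₀[(8.73e-06/3.7)^1.11 + 6.9/4.247e+04] = -1.8 log₁₀[5.67e-07 + 0.000162] = 6.818, so f = 0.02151.
Total minor-loss coefficient ΣK = 2·0.49 = 0.98.
ΔP = [f·L/D + ΣK]·(ρV²/2) = [0.02151·40.63/0.5157 + 0.98]·(1164·0.1415²/2) = [1.695 + 0.98]·11.65 = 31.17 Pa.
Head loss h_f = ΔP/(ρg) = 31.17/(1164·9.81) = 0.002729 m.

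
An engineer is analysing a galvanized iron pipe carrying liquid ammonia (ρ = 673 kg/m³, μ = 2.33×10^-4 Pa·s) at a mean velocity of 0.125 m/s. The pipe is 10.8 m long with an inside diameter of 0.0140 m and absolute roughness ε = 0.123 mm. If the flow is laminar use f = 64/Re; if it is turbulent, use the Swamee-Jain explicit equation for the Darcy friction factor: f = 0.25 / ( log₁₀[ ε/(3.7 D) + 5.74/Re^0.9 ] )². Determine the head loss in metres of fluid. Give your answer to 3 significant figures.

h_f ≈ 0.0291 m

Reynolds number Re = ρVD/μ = 673 · 0.125 · 0.014 / 0.000233 = 5055.
Re > 4000 → turbulent. Relative roughness ε/D = 0.000123/0.014 = 0.00879. Swamee-Jain: f = 0.25/(log₁₀[0.00879/3.7 + 5.74/5055^0.9])² = 0.25/(log₁₀[0.00237 + 0.00266])² = 0.25/(-2.298)² = 0.04735.
Darcy-Weisbach: ΔP = f(L/D)(ρV²/2) = 0.04735·(10.8/0.014)·(673·0.125²/2) = 0.04735·771.4·5.258 = 192.1 Pa.
Head loss h_f = ΔP/(ρg) = 192.1/(673·9.81) = 0.0291 m.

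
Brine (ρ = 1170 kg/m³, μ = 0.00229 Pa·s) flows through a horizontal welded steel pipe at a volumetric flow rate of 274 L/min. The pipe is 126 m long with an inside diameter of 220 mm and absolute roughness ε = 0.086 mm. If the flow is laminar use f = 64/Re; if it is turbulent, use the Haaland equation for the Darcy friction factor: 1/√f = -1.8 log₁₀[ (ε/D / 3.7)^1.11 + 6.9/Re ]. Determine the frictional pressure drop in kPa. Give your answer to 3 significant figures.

Q = 274 L/min = 274/60000 = 0.004567 m³/s.
Cross-sectional area A = πD²/4 = π(0.22)²/4 = 0.03801 m²; mean velocity V = Q/A = 0.004567/0.03801 = 0.1201 m/s.
Reynolds number Re = ρVD/μ = 1170 · 0.1201 · 0.22 / 0.00229 = 1.35e+04.
Re > 4000 → turbulent. Relative roughness ε/D = 8.6e-05/0.22 = 0.000391. Haaland: 1/√f = -1.8 log₁₀[(0.000391/3.7)^1.11 + 6.9/1.35e+04] = -1.8 log₁₀[3.86e-05 + 0.000511] = 5.868, so f = 0.02904.
Darcy-Weisbach: ΔP = f(L/D)(ρV²/2) = 0.02904·(126/0.22)·(1170·0.1201²/2) = 0.02904·572.7·8.443 = 140.4 Pa.
ΔP = 140.4 Pa = 0.140 kPa.

ΔP ≈ 0.140 kPa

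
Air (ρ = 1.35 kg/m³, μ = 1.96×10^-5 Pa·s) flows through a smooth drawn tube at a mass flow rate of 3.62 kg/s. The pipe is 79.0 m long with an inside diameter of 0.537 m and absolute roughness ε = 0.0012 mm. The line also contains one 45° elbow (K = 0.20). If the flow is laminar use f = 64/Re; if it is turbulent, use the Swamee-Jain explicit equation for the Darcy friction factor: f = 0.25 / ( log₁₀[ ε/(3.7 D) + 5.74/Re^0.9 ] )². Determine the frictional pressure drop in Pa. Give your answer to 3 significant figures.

A = πD²/4 = π(0.537)²/4 = 0.2265 m²; mean velocity V = ṁ/(ρA) = 3.62/(1.35 · 0.2265) = 11.84 m/s.
Reynolds number Re = ρVD/μ = 1.35 · 11.84 · 0.537 / 1.96e-05 = 4.379e+05.
Re > 4000 → turbulent. Relative roughness ε/D = 1.2e-06/0.537 = 2.23e-06. Swamee-Jain: f = 0.25/(log₁₀[2.23e-06/3.7 + 5.74/4.379e+05^0.9])² = 0.25/(log₁₀[6.04e-07 + 4.8e-05])² = 0.25/(-4.313)² = 0.01344.
Total minor-loss coefficient ΣK = 1·0.2 = 0.2.
ΔP = [f·L/D + ΣK]·(ρV²/2) = [0.01344·79/0.537 + 0.2]·(1.35·11.84²/2) = [1.977 + 0.2]·94.62 = 206 Pa.

ΔP ≈ 206 Pa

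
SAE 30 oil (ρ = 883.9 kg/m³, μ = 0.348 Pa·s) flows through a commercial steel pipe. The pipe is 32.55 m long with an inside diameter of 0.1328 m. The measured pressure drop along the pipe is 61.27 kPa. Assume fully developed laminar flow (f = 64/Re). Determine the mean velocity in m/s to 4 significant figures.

V ≈ 2.981 m/s

For laminar flow, f = 64/Re with Re = ρVD/μ, so Darcy-Weisbach reduces to ΔP = 32μLV/D². Solving for V: V = ΔP·D²/(32μL) = 6.127e+04·(0.1328)²/(32·0.348·32.55) = 2.981 m/s.
Check: Re = ρVD/μ = 883.9·2.981·0.1328/0.348 = 1006 < 2300, so the laminar assumption holds.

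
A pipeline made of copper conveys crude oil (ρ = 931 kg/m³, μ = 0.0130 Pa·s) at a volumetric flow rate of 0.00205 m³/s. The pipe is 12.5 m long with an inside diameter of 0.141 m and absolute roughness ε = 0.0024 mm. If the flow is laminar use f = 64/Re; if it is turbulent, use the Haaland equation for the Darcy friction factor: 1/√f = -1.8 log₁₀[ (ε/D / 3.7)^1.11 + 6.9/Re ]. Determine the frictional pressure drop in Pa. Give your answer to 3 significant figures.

ΔP ≈ 34.3 Pa

Cross-sectional area A = πD²/4 = π(0.141)²/4 = 0.01561 m²; mean velocity V = Q/A = 0.00205/0.01561 = 0.1313 m/s.
Reynolds number Re = ρVD/μ = 931 · 0.1313 · 0.141 / 0.013 = 1326.
Re < 2300 → laminar flow, so f = 64/Re = 64/1326 = 0.04828 (the turbulent correlation is not needed).
Darcy-Weisbach: ΔP = f(L/D)(ρV²/2) = 0.04828·(12.5/0.141)·(931·0.1313²/2) = 0.04828·88.65·8.024 = 34.34 Pa.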